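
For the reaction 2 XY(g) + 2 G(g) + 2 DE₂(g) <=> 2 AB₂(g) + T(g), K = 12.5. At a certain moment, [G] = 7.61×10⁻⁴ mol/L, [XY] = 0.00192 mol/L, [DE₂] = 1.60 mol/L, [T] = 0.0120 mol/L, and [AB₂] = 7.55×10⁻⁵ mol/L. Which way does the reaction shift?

at equilibrium

Q = [AB₂]²·[T] / ([XY]²·[G]²·[DE₂]²) = (7.55×10⁻⁵)²·(0.0120) / ((0.00192)²·(7.61×10⁻⁴)²·(1.60)²) = 12.5
Q = 12.5 = K, so the system is already at equilibrium.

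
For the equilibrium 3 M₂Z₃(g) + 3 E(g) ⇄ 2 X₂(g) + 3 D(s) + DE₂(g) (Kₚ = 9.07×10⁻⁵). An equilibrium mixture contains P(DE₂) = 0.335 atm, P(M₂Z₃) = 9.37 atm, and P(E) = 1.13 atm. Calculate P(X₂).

(D is a pure solid — omitted from Kₚ.)
At equilibrium, Kₚ = P(X₂)²·P(DE₂) / (P(M₂Z₃)³·P(E)³) = 9.07×10⁻⁵.
(P(X₂))²·(0.335) / ((9.37)³·(1.13)³) = 9.07×10⁻⁵
P(X₂)² = 0.321 ⇒ P(X₂) = 0.567 atm

P(X₂) = 0.567 atm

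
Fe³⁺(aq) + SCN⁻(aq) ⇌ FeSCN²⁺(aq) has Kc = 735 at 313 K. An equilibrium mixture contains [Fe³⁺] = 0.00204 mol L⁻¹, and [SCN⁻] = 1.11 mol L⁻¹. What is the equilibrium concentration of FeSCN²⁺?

[FeSCN²⁺] = 1.66 mol L⁻¹

At equilibrium, Kc = [FeSCN²⁺] / ([Fe³⁺]·[SCN⁻]) = 735.
([FeSCN²⁺]) / ((0.00204)·(1.11)) = 735
[FeSCN²⁺] = 1.66 mol L⁻¹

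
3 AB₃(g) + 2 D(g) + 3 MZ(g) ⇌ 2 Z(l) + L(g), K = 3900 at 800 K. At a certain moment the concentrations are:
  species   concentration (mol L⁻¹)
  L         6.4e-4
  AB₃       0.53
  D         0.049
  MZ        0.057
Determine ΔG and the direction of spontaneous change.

(Z is a pure liquid — omitted from Q.)
Q = [L] / ([AB₃]³·[D]²·[MZ]³) = (6.4e-4) / ((0.53)³·(0.049)²·(0.057)³) = 9670
ΔG = RT ln(Q/K) = (8.314 J mol⁻¹ K⁻¹)(800 K) × ln(9670/3900)
   = (6.651 kJ/mol)(0.9081) = 6.04 kJ/mol
ΔG > 0, so the forward reaction is non-spontaneous (proceeds in reverse).

ΔG = 6.04 kJ/mol; the forward reaction is non-spontaneous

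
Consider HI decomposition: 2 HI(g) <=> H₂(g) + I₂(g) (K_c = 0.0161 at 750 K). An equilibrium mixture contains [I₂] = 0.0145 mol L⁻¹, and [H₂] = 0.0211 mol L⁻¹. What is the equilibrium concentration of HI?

[HI] = 0.138 mol L⁻¹

At equilibrium, K_c = [H₂]·[I₂] / [HI]² = 0.0161.
(0.0211)·(0.0145) / ([HI])² = 0.0161
[HI]² = 0.0190 ⇒ [HI] = 0.138 mol L⁻¹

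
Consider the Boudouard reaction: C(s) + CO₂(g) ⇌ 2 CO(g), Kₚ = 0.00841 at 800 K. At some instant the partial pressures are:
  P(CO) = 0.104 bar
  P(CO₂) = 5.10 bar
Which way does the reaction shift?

(C is a pure solid — omitted from Qₚ.)
Qₚ = P(CO)² / P(CO₂) = (0.104)² / (5.10) = 0.00212
Qₚ = 0.00212 < Kₚ = 0.00841, so the forward reaction proceeds.

toward products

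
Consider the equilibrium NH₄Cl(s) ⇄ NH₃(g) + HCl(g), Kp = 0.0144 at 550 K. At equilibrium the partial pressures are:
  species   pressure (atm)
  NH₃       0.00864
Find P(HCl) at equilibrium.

P(HCl) = 1.67 atm

(NH₄Cl is a pure solid — omitted from Kp.)
At equilibrium, Kp = P(NH₃)·P(HCl) = 0.0144.
(0.00864)·(P(HCl)) = 0.0144
P(HCl) = 1.67 atm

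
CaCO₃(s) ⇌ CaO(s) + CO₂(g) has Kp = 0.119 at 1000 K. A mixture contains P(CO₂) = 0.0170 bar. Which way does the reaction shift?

to the right

(CaCO₃, CaO are pure solids — omitted from Qp.)
Qp = P(CO₂) = 0.0170
Qp = 0.0170 < Kp = 0.119, so the forward reaction proceeds.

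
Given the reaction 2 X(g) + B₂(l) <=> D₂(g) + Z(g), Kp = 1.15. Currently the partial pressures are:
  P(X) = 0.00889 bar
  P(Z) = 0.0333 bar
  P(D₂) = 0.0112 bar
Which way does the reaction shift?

(B₂ is a pure liquid — omitted from Qp.)
Qp = P(D₂)·P(Z) / P(X)² = (0.0112)·(0.0333) / (0.00889)² = 4.72
Qp = 4.72 > Kp = 1.15, so the reverse reaction proceeds.

in the reverse direction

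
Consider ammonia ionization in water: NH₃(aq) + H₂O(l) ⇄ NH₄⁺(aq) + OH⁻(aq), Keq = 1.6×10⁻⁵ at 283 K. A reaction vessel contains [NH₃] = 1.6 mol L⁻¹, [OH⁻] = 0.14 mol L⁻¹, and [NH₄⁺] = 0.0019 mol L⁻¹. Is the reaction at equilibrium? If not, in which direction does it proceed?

to the left

(H₂O is a pure liquid — omitted from Q.)
Q = [NH₄⁺]·[OH⁻] / [NH₃] = (0.0019)·(0.14) / (1.6) = 1.7×10⁻⁴
Q = 1.7×10⁻⁴ > Keq = 1.6×10⁻⁵, so the reverse reaction proceeds.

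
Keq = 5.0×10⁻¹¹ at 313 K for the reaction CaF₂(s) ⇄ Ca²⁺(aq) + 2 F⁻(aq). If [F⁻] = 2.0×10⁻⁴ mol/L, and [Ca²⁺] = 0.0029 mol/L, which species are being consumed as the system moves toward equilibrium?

Ca²⁺, F⁻ (products)

(CaF₂ is a pure solid — omitted from Q.)
Q = [Ca²⁺]·[F⁻]² = (0.0029)·(2.0×10⁻⁴)² = 1.2×10⁻¹⁰
Q = 1.2×10⁻¹⁰ > Keq = 5.0×10⁻¹¹: net reverse reaction.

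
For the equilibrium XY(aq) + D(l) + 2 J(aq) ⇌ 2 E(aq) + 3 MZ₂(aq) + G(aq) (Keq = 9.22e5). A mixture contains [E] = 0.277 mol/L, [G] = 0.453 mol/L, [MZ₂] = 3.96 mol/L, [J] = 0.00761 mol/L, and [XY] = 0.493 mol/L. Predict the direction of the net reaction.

(D is a pure liquid — omitted from Q.)
Q = [E]²·[MZ₂]³·[G] / ([XY]·[J]²) = (0.277)²·(3.96)³·(0.453) / ((0.493)·(0.00761)²) = 75600
Q = 75600 < Keq = 9.22e5, so the forward reaction proceeds.

forward (toward products)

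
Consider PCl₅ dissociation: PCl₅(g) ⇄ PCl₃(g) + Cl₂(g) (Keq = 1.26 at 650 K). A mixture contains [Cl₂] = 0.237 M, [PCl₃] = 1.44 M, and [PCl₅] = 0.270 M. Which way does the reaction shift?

Q = [PCl₃]·[Cl₂] / [PCl₅] = (1.44)·(0.237) / (0.270) = 1.26
Q = 1.26 = Keq, so the system is already at equilibrium.

no net change (already at equilibrium)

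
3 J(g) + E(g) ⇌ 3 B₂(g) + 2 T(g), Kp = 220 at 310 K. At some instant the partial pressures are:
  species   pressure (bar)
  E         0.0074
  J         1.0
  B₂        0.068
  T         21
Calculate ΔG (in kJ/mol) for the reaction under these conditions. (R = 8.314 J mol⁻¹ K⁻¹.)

ΔG = -6.35 kJ/mol

Qp = P(B₂)³·P(T)² / (P(J)³·P(E)) = (0.068)³·(21)² / ((1.0)³·(0.0074)) = 18.7
ΔG = RT ln(Qp/Kp) = (8.314 J mol⁻¹ K⁻¹)(310 K) × ln(18.7/220)
   = (2.577 kJ/mol)(-2.465) = -6.35 kJ/mol
ΔG < 0, so the forward reaction is spontaneous (proceeds forward).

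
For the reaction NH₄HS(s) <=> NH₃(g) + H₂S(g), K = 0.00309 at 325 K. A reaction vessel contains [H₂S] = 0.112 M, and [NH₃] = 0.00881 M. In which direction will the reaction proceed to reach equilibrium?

(NH₄HS is a pure solid — omitted from Q.)
Q = [NH₃]·[H₂S] = (0.00881)·(0.112) = 9.87×10⁻⁴
Q = 9.87×10⁻⁴ < K = 0.00309, so the forward reaction proceeds.

to the right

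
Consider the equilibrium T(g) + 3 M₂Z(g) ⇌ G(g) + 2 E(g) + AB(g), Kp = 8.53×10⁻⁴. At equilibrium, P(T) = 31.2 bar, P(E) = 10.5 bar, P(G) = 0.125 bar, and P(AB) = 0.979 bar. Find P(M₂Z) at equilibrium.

At equilibrium, Kp = P(G)·P(E)²·P(AB) / (P(T)·P(M₂Z)³) = 8.53×10⁻⁴.
(0.125)·(10.5)²·(0.979) / ((31.2)·(P(M₂Z))³) = 8.53×10⁻⁴
P(M₂Z)³ = 507 ⇒ P(M₂Z) = 7.97 bar

P(M₂Z) = 7.97 bar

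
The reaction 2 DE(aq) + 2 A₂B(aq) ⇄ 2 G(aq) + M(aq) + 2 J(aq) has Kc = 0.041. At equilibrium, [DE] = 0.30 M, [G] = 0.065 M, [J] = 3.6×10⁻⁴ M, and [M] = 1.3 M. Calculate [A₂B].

[A₂B] = 4.4×10⁻⁴ M

At equilibrium, Kc = [G]²·[M]·[J]² / ([DE]²·[A₂B]²) = 0.041.
(0.065)²·(1.3)·(3.6×10⁻⁴)² / ((0.30)²·([A₂B])²) = 0.041
[A₂B]² = 1.93×10⁻⁷ ⇒ [A₂B] = 4.4×10⁻⁴ M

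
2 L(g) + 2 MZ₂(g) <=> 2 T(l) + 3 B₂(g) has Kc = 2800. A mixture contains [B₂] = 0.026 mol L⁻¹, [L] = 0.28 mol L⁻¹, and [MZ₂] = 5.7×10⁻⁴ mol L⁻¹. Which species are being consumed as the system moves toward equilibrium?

(T is a pure liquid — omitted from Qc.)
Qc = [B₂]³ / ([L]²·[MZ₂]²) = (0.026)³ / ((0.28)²·(5.7×10⁻⁴)²) = 690
Qc = 690 < Kc = 2800: net forward reaction.

L, MZ₂ (reactants)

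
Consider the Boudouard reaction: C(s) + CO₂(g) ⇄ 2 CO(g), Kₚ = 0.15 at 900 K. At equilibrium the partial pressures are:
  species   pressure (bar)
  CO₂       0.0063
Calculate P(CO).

(C is a pure solid — omitted from Kₚ.)
At equilibrium, Kₚ = P(CO)² / P(CO₂) = 0.15.
(P(CO))² / (0.0063) = 0.15
P(CO)² = 9.45e-4 ⇒ P(CO) = 0.031 bar

P(CO) = 0.031 bar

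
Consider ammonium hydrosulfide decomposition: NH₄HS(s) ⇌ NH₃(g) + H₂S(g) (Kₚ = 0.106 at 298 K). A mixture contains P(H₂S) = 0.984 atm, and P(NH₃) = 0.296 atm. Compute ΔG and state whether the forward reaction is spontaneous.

(NH₄HS is a pure solid — omitted from Qₚ.)
Qₚ = P(NH₃)·P(H₂S) = (0.296)·(0.984) = 0.291
ΔG = RT ln(Qₚ/Kₚ) = (8.314 J mol⁻¹ K⁻¹)(298 K) × ln(0.291/0.106)
   = (2.478 kJ/mol)(1.010) = 2.50 kJ/mol
ΔG > 0, so the forward reaction is non-spontaneous (proceeds in reverse).

ΔG = 2.50 kJ/mol; the forward reaction is non-spontaneous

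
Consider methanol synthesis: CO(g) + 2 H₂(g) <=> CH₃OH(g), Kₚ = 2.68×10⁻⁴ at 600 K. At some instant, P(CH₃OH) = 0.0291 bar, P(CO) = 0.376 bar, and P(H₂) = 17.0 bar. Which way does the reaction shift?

neither direction; the system is at equilibrium

Qₚ = P(CH₃OH) / (P(CO)·P(H₂)²) = (0.0291) / ((0.376)·(17.0)²) = 2.68×10⁻⁴
Qₚ = 2.68×10⁻⁴ = Kₚ, so the system is already at equilibrium.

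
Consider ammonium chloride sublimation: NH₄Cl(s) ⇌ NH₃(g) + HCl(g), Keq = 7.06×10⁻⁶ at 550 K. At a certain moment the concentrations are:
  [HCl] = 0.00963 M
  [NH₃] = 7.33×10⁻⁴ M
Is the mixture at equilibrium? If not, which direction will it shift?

(NH₄Cl is a pure solid — omitted from Q.)
Q = [NH₃]·[HCl] = (7.33×10⁻⁴)·(0.00963) = 7.06×10⁻⁶
Q = 7.06×10⁻⁶ = Keq; the system is at equilibrium.

yes, at equilibrium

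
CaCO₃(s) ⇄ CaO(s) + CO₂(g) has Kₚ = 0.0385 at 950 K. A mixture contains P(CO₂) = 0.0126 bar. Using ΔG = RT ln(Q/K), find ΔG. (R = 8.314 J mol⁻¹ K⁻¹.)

ΔG = -8.82 kJ/mol

(CaCO₃, CaO are pure solids — omitted from Qₚ.)
Qₚ = P(CO₂) = 0.0126
ΔG = RT ln(Qₚ/Kₚ) = (8.314 J mol⁻¹ K⁻¹)(950 K) × ln(0.0126/0.0385)
   = (7.898 kJ/mol)(-1.117) = -8.82 kJ/mol
ΔG < 0, so the forward reaction is spontaneous (proceeds forward).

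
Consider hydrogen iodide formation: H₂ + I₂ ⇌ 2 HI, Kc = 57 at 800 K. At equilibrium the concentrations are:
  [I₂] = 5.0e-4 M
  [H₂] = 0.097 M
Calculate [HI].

[HI] = 0.053 M

At equilibrium, Kc = [HI]² / ([H₂]·[I₂]) = 57.
([HI])² / ((0.097)·(5.0e-4)) = 57
[HI]² = 0.00276 ⇒ [HI] = 0.053 M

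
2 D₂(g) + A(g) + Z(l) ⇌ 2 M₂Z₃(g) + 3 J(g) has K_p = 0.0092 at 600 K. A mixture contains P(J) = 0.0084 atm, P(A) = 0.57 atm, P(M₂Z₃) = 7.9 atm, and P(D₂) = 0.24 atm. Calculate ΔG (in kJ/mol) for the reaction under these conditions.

ΔG = -10.5 kJ/mol

(Z is a pure liquid — omitted from Q_p.)
Q_p = P(M₂Z₃)²·P(J)³ / (P(D₂)²·P(A)) = (7.9)²·(0.0084)³ / ((0.24)²·(0.57)) = 0.00113
ΔG = RT ln(Q_p/K_p) = (8.314 J mol⁻¹ K⁻¹)(600 K) × ln(0.00113/0.0092)
   = (4.988 kJ/mol)(-2.097) = -10.5 kJ/mol
ΔG < 0, so the forward reaction is spontaneous (proceeds forward).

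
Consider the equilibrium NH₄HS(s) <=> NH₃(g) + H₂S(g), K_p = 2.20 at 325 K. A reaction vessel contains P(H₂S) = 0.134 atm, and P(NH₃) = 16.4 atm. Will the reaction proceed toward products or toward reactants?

at equilibrium

(NH₄HS is a pure solid — omitted from Q_p.)
Q_p = P(NH₃)·P(H₂S) = (16.4)·(0.134) = 2.20
Q_p = 2.20 = K_p, so the system is already at equilibrium.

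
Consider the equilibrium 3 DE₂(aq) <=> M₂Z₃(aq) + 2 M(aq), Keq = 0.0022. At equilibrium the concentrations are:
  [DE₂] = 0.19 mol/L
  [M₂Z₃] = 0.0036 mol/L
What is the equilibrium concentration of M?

[M] = 0.065 mol/L

At equilibrium, Keq = [M₂Z₃]·[M]² / [DE₂]³ = 0.0022.
(0.0036)·([M])² / (0.19)³ = 0.0022
[M]² = 0.00419 ⇒ [M] = 0.065 mol/L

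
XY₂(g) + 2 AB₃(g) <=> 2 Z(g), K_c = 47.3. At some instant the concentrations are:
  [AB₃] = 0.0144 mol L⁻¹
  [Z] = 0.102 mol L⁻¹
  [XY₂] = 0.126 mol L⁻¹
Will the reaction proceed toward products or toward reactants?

reverse (toward reactants)

Q_c = [Z]² / ([XY₂]·[AB₃]²) = (0.102)² / ((0.126)·(0.0144)²) = 398
Q_c = 398 > K_c = 47.3, so the reverse reaction proceeds.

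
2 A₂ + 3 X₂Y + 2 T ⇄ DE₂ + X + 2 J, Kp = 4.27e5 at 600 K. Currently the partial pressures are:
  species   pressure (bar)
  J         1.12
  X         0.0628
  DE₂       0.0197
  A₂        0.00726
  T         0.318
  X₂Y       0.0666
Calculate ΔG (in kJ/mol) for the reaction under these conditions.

ΔG = 4.17 kJ/mol

Qp = P(DE₂)·P(X)·P(J)² / (P(A₂)²·P(X₂Y)³·P(T)²) = (0.0197)·(0.0628)·(1.12)² / ((0.00726)²·(0.0666)³·(0.318)²) = 9.86e5
ΔG = RT ln(Qp/Kp) = (8.314 J mol⁻¹ K⁻¹)(600 K) × ln(9.86e5/4.27e5)
   = (4.988 kJ/mol)(0.8369) = 4.17 kJ/mol
ΔG > 0, so the forward reaction is non-spontaneous (proceeds in reverse).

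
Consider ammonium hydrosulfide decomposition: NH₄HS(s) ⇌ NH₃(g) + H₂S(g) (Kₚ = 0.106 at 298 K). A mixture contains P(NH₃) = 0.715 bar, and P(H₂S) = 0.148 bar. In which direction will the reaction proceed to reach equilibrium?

no net change (already at equilibrium)

(NH₄HS is a pure solid — omitted from Qₚ.)
Qₚ = P(NH₃)·P(H₂S) = (0.715)·(0.148) = 0.106
Qₚ = 0.106 = Kₚ, so the system is already at equilibrium.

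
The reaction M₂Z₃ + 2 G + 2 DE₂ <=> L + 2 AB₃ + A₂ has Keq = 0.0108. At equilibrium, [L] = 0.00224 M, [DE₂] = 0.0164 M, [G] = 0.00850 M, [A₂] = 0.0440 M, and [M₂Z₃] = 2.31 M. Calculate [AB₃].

[AB₃] = 0.00222 M

At equilibrium, Keq = [L]·[AB₃]²·[A₂] / ([M₂Z₃]·[G]²·[DE₂]²) = 0.0108.
(0.00224)·([AB₃])²·(0.0440) / ((2.31)·(0.00850)²·(0.0164)²) = 0.0108
[AB₃]² = 4.92×10⁻⁶ ⇒ [AB₃] = 0.00222 M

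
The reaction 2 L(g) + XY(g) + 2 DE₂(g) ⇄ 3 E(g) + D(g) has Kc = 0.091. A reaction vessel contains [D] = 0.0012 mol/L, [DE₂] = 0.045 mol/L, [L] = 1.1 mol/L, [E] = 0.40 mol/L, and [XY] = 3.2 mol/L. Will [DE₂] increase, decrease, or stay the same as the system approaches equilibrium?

Qc = [E]³·[D] / ([L]²·[XY]·[DE₂]²) = (0.40)³·(0.0012) / ((1.1)²·(3.2)·(0.045)²) = 0.0098
Qc = 0.0098 < Kc = 0.091: net forward reaction.
DE₂ is a reactant, so it decreases.

decrease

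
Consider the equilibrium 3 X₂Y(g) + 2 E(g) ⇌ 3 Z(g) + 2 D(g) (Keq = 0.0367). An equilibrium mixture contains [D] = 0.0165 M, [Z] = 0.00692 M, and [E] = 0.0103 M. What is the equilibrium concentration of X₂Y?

[X₂Y] = 0.0285 M

At equilibrium, Keq = [Z]³·[D]² / ([X₂Y]³·[E]²) = 0.0367.
(0.00692)³·(0.0165)² / (([X₂Y])³·(0.0103)²) = 0.0367
[X₂Y]³ = 2.32e-5 ⇒ [X₂Y] = 0.0285 M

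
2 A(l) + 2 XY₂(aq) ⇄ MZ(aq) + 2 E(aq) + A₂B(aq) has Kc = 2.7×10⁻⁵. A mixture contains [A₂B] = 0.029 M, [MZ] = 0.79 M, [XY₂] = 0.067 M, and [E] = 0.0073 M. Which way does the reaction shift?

reverse (toward reactants)

(A is a pure liquid — omitted from Qc.)
Qc = [MZ]·[E]²·[A₂B] / [XY₂]² = (0.79)·(0.0073)²·(0.029) / (0.067)² = 2.7×10⁻⁴
Qc = 2.7×10⁻⁴ > Kc = 2.7×10⁻⁵, so the reverse reaction proceeds.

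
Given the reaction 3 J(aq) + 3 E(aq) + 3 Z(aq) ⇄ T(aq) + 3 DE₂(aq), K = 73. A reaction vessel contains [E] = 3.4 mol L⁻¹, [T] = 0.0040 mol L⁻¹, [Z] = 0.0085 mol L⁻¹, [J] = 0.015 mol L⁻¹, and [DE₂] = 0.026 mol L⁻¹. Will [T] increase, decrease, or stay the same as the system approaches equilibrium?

decrease

Q = [T]·[DE₂]³ / ([J]³·[E]³·[Z]³) = (0.0040)·(0.026)³ / ((0.015)³·(3.4)³·(0.0085)³) = 860
Q = 860 > K = 73: net reverse reaction.
T is a product, so it decreases.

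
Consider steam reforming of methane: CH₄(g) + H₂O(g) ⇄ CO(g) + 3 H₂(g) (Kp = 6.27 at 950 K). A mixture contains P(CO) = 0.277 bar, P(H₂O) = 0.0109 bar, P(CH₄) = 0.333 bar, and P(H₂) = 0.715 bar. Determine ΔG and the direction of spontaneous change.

Qp = P(CO)·P(H₂)³ / (P(CH₄)·P(H₂O)) = (0.277)·(0.715)³ / ((0.333)·(0.0109)) = 27.9
ΔG = RT ln(Qp/Kp) = (8.314 J mol⁻¹ K⁻¹)(950 K) × ln(27.9/6.27)
   = (7.898 kJ/mol)(1.493) = 11.8 kJ/mol
ΔG > 0, so the forward reaction is non-spontaneous (proceeds in reverse).

ΔG = 11.8 kJ/mol; the forward reaction is non-spontaneous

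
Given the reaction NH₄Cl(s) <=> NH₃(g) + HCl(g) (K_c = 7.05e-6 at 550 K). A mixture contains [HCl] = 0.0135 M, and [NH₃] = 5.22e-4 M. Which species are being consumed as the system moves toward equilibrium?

none (at equilibrium)

(NH₄Cl is a pure solid — omitted from Q_c.)
Q_c = [NH₃]·[HCl] = (5.22e-4)·(0.0135) = 7.05e-6
Q_c = 7.05e-6 = K_c; the system is at equilibrium.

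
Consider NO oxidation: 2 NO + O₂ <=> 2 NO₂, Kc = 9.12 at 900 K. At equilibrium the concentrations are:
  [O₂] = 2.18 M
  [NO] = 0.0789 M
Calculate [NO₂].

[NO₂] = 0.352 M

At equilibrium, Kc = [NO₂]² / ([NO]²·[O₂]) = 9.12.
([NO₂])² / ((0.0789)²·(2.18)) = 9.12
[NO₂]² = 0.124 ⇒ [NO₂] = 0.352 M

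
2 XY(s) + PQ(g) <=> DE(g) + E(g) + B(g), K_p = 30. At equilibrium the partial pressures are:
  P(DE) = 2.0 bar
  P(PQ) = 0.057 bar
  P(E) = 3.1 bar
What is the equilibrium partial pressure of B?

(XY is a pure solid — omitted from K_p.)
At equilibrium, K_p = P(DE)·P(E)·P(B) / P(PQ) = 30.
(2.0)·(3.1)·(P(B)) / (0.057) = 30
P(B) = 0.276 = 0.28 bar

P(B) = 0.28 bar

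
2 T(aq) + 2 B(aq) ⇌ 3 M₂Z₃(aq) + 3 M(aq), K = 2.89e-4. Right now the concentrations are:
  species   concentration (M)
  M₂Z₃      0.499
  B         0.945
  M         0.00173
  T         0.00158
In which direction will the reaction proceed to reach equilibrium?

at equilibrium

Q = [M₂Z₃]³·[M]³ / ([T]²·[B]²) = (0.499)³·(0.00173)³ / ((0.00158)²·(0.945)²) = 2.89e-4
Q = 2.89e-4 = K, so the system is already at equilibrium.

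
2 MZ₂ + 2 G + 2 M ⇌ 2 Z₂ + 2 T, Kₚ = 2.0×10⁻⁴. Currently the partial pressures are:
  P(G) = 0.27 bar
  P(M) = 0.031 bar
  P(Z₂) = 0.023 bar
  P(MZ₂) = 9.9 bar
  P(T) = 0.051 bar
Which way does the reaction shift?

no net change (already at equilibrium)

Qₚ = P(Z₂)²·P(T)² / (P(MZ₂)²·P(G)²·P(M)²) = (0.023)²·(0.051)² / ((9.9)²·(0.27)²·(0.031)²) = 2.0×10⁻⁴
Qₚ = 2.0×10⁻⁴ = Kₚ, so the system is already at equilibrium.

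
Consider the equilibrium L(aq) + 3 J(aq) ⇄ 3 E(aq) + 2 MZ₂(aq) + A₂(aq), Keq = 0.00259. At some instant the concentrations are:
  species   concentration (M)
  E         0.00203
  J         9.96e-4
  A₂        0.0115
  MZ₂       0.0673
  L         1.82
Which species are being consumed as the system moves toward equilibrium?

L, J (reactants)

Q = [E]³·[MZ₂]²·[A₂] / ([L]·[J]³) = (0.00203)³·(0.0673)²·(0.0115) / ((1.82)·(9.96e-4)³) = 2.42e-4
Q = 2.42e-4 < Keq = 0.00259: net forward reaction.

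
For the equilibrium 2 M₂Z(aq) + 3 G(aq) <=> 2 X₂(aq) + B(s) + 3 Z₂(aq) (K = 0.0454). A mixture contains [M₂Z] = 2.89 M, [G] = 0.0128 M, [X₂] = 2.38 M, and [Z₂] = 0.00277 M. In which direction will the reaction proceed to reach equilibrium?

(B is a pure solid — omitted from Q.)
Q = [X₂]²·[Z₂]³ / ([M₂Z]²·[G]³) = (2.38)²·(0.00277)³ / ((2.89)²·(0.0128)³) = 0.00687
Q = 0.00687 < K = 0.0454, so the forward reaction proceeds.

toward products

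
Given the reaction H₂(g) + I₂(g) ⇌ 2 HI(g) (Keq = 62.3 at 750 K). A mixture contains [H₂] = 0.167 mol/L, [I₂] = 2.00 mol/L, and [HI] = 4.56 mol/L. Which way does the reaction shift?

no net change (already at equilibrium)

Q = [HI]² / ([H₂]·[I₂]) = (4.56)² / ((0.167)·(2.00)) = 62.3
Q = 62.3 = Keq, so the system is already at equilibrium.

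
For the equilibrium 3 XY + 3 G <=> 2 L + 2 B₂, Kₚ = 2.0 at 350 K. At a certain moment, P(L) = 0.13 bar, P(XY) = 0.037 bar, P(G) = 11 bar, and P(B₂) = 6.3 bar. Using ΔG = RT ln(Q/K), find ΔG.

Qₚ = P(L)²·P(B₂)² / (P(XY)³·P(G)³) = (0.13)²·(6.3)² / ((0.037)³·(11)³) = 9.95
ΔG = RT ln(Qₚ/Kₚ) = (8.314 J mol⁻¹ K⁻¹)(350 K) × ln(9.95/2.0)
   = (2.910 kJ/mol)(1.604) = 4.67 kJ/mol
ΔG > 0, so the forward reaction is non-spontaneous (proceeds in reverse).

ΔG = 4.67 kJ/mol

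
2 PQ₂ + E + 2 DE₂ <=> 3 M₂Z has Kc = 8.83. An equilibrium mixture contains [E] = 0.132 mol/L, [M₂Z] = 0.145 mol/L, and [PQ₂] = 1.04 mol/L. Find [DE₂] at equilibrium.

[DE₂] = 0.0492 mol/L

At equilibrium, Kc = [M₂Z]³ / ([PQ₂]²·[E]·[DE₂]²) = 8.83.
(0.145)³ / ((1.04)²·(0.132)·([DE₂])²) = 8.83
[DE₂]² = 0.00242 ⇒ [DE₂] = 0.0492 mol/L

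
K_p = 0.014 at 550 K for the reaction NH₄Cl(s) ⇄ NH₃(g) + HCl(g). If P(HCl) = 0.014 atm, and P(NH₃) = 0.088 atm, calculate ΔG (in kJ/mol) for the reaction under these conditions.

(NH₄Cl is a pure solid — omitted from Q_p.)
Q_p = P(NH₃)·P(HCl) = (0.088)·(0.014) = 0.00123
ΔG = RT ln(Q_p/K_p) = (8.314 J mol⁻¹ K⁻¹)(550 K) × ln(0.00123/0.014)
   = (4.573 kJ/mol)(-2.432) = -11.1 kJ/mol
ΔG < 0, so the forward reaction is spontaneous (proceeds forward).

ΔG = -11.1 kJ/mol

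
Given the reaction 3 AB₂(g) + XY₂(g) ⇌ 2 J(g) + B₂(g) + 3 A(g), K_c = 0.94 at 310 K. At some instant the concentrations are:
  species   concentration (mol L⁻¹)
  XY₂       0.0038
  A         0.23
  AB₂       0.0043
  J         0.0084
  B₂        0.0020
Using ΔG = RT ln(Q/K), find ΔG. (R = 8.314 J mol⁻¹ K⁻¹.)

ΔG = 4.64 kJ/mol

Q_c = [J]²·[B₂]·[A]³ / ([AB₂]³·[XY₂]) = (0.0084)²·(0.0020)·(0.23)³ / ((0.0043)³·(0.0038)) = 5.68
ΔG = RT ln(Q_c/K_c) = (8.314 J mol⁻¹ K⁻¹)(310 K) × ln(5.68/0.94)
   = (2.577 kJ/mol)(1.799) = 4.64 kJ/mol
ΔG > 0, so the forward reaction is non-spontaneous (proceeds in reverse).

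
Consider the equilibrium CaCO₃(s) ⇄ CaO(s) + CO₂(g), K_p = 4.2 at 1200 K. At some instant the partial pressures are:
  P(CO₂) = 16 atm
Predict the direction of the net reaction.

(CaCO₃, CaO are pure solids — omitted from Q_p.)
Q_p = P(CO₂) = 16
Q_p = 16 > K_p = 4.2, so the reverse reaction proceeds.

to the left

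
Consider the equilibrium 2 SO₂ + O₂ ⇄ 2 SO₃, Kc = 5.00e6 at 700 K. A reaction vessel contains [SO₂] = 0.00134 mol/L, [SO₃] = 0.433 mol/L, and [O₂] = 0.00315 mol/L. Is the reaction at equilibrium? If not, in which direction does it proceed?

reverse (toward reactants)

Qc = [SO₃]² / ([SO₂]²·[O₂]) = (0.433)² / ((0.00134)²·(0.00315)) = 3.31e7
Qc = 3.31e7 > Kc = 5.00e6, so the reverse reaction proceeds.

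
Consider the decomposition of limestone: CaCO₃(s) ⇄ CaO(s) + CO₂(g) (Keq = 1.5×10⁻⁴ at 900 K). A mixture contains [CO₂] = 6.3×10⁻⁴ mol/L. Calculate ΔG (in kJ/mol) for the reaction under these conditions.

ΔG = 10.7 kJ/mol

(CaCO₃, CaO are pure solids — omitted from Q.)
Q = [CO₂] = 6.30×10⁻⁴
ΔG = RT ln(Q/Keq) = (8.314 J mol⁻¹ K⁻¹)(900 K) × ln(6.30×10⁻⁴/1.5×10⁻⁴)
   = (7.483 kJ/mol)(1.435) = 10.7 kJ/mol
ΔG > 0, so the forward reaction is non-spontaneous (proceeds in reverse).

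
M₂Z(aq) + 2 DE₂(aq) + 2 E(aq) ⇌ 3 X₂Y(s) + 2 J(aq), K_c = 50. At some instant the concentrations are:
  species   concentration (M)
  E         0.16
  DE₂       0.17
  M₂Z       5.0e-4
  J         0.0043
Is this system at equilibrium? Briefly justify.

yes, at equilibrium

(X₂Y is a pure solid — omitted from Q_c.)
Q_c = [J]² / ([M₂Z]·[DE₂]²·[E]²) = (0.0043)² / ((5.0e-4)·(0.17)²·(0.16)²) = 50
Q_c = 50 = K_c; the system is at equilibrium.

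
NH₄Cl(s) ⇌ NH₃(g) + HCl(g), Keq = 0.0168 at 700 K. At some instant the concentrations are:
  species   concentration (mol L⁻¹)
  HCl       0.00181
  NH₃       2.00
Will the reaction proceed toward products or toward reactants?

(NH₄Cl is a pure solid — omitted from Q.)
Q = [NH₃]·[HCl] = (2.00)·(0.00181) = 0.00362
Q = 0.00362 < Keq = 0.0168, so the forward reaction proceeds.

toward products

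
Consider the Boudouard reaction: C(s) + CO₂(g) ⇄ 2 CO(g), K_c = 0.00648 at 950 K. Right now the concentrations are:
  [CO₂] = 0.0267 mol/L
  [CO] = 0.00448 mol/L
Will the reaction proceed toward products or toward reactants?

(C is a pure solid — omitted from Q_c.)
Q_c = [CO]² / [CO₂] = (0.00448)² / (0.0267) = 7.52e-4
Q_c = 7.52e-4 < K_c = 0.00648, so the forward reaction proceeds.

in the forward direction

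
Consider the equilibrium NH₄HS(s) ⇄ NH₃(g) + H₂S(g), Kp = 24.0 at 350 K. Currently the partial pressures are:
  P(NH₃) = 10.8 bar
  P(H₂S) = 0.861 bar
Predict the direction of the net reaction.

(NH₄HS is a pure solid — omitted from Qp.)
Qp = P(NH₃)·P(H₂S) = (10.8)·(0.861) = 9.30
Qp = 9.30 < Kp = 24.0, so the forward reaction proceeds.

forward (toward products)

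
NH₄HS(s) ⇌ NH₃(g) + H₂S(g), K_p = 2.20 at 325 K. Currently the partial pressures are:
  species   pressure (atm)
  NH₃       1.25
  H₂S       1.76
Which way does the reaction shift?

(NH₄HS is a pure solid — omitted from Q_p.)
Q_p = P(NH₃)·P(H₂S) = (1.25)·(1.76) = 2.20
Q_p = 2.20 = K_p, so the system is already at equilibrium.

neither direction; the system is at equilibrium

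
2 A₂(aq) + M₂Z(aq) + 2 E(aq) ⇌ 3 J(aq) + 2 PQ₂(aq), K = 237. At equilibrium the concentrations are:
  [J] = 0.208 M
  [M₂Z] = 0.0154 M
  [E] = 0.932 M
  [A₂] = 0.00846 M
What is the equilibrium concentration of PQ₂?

At equilibrium, K = [J]³·[PQ₂]² / ([A₂]²·[M₂Z]·[E]²) = 237.
(0.208)³·([PQ₂])² / ((0.00846)²·(0.0154)·(0.932)²) = 237
[PQ₂]² = 0.0252 ⇒ [PQ₂] = 0.159 M

[PQ₂] = 0.159 M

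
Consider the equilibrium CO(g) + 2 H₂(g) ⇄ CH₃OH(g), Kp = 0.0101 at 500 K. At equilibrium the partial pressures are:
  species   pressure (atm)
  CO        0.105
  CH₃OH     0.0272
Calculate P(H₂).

At equilibrium, Kp = P(CH₃OH) / (P(CO)·P(H₂)²) = 0.0101.
(0.0272) / ((0.105)·(P(H₂))²) = 0.0101
P(H₂)² = 25.6 ⇒ P(H₂) = 5.06 atm

P(H₂) = 5.06 atm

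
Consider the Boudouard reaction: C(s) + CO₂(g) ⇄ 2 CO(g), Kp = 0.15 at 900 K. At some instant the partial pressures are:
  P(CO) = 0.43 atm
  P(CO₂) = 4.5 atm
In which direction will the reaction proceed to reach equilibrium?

(C is a pure solid — omitted from Qp.)
Qp = P(CO)² / P(CO₂) = (0.43)² / (4.5) = 0.041
Qp = 0.041 < Kp = 0.15, so the forward reaction proceeds.

to the right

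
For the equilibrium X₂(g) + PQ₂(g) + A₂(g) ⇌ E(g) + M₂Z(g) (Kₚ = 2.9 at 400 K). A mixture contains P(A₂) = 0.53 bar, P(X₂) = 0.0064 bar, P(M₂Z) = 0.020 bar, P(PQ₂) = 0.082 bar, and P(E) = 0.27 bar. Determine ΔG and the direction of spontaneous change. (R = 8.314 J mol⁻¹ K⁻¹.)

Qₚ = P(E)·P(M₂Z) / (P(X₂)·P(PQ₂)·P(A₂)) = (0.27)·(0.020) / ((0.0064)·(0.082)·(0.53)) = 19.4
ΔG = RT ln(Qₚ/Kₚ) = (8.314 J mol⁻¹ K⁻¹)(400 K) × ln(19.4/2.9)
   = (3.326 kJ/mol)(1.901) = 6.32 kJ/mol
ΔG > 0, so the forward reaction is non-spontaneous (proceeds in reverse).

ΔG = 6.32 kJ/mol; the forward reaction is non-spontaneous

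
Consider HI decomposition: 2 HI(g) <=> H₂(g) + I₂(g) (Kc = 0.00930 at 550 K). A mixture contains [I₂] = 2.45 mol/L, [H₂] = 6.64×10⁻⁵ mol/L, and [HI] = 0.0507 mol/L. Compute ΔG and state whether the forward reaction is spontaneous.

Qc = [H₂]·[I₂] / [HI]² = (6.64×10⁻⁵)·(2.45) / (0.0507)² = 0.0633
ΔG = RT ln(Qc/Kc) = (8.314 J mol⁻¹ K⁻¹)(550 K) × ln(0.0633/0.00930)
   = (4.573 kJ/mol)(1.918) = 8.77 kJ/mol
ΔG > 0, so the forward reaction is non-spontaneous (proceeds in reverse).

ΔG = 8.77 kJ/mol; the forward reaction is non-spontaneous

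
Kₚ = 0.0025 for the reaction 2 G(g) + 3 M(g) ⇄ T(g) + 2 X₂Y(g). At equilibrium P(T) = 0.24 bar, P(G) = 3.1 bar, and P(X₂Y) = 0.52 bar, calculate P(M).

At equilibrium, Kₚ = P(T)·P(X₂Y)² / (P(G)²·P(M)³) = 0.0025.
(0.24)·(0.52)² / ((3.1)²·(P(M))³) = 0.0025
P(M)³ = 2.70 ⇒ P(M) = 1.4 bar

P(M) = 1.4 bar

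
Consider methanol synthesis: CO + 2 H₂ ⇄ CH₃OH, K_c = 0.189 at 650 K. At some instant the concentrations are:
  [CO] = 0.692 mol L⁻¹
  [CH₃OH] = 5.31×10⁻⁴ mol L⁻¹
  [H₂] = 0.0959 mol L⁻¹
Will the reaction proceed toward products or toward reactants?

Q_c = [CH₃OH] / ([CO]·[H₂]²) = (5.31×10⁻⁴) / ((0.692)·(0.0959)²) = 0.0834
Q_c = 0.0834 < K_c = 0.189, so the forward reaction proceeds.

toward products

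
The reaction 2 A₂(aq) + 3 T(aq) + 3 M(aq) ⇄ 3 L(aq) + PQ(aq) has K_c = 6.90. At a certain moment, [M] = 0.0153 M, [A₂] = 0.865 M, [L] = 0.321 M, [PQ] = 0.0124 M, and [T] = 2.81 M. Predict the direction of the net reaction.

Q_c = [L]³·[PQ] / ([A₂]²·[T]³·[M]³) = (0.321)³·(0.0124) / ((0.865)²·(2.81)³·(0.0153)³) = 6.90
Q_c = 6.90 = K_c, so the system is already at equilibrium.

neither direction; the system is at equilibrium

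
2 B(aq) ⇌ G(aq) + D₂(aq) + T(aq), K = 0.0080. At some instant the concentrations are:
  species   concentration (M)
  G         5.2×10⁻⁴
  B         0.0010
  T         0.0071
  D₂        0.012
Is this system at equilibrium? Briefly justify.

Q = [G]·[D₂]·[T] / [B]² = (5.2×10⁻⁴)·(0.012)·(0.0071) / (0.0010)² = 0.044
Q = 0.044 > K = 0.0080: net reverse reaction.

no; Q > K, reaction proceeds in reverse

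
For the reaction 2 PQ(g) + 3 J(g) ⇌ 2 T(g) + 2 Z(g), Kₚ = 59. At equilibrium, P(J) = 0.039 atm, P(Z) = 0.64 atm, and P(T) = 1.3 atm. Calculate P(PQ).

P(PQ) = 14 atm

At equilibrium, Kₚ = P(T)²·P(Z)² / (P(PQ)²·P(J)³) = 59.
(1.3)²·(0.64)² / ((P(PQ))²·(0.039)³) = 59
P(PQ)² = 198 ⇒ P(PQ) = 14 atm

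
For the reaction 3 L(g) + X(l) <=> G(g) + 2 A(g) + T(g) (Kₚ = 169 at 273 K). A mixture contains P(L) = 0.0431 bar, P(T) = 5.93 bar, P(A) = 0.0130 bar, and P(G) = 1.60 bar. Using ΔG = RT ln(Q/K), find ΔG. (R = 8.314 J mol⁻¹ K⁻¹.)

(X is a pure liquid — omitted from Qₚ.)
Qₚ = P(G)·P(A)²·P(T) / P(L)³ = (1.60)·(0.0130)²·(5.93) / (0.0431)³ = 20.0
ΔG = RT ln(Qₚ/Kₚ) = (8.314 J mol⁻¹ K⁻¹)(273 K) × ln(20.0/169)
   = (2.270 kJ/mol)(-2.134) = -4.84 kJ/mol
ΔG < 0, so the forward reaction is spontaneous (proceeds forward).

ΔG = -4.84 kJ/mol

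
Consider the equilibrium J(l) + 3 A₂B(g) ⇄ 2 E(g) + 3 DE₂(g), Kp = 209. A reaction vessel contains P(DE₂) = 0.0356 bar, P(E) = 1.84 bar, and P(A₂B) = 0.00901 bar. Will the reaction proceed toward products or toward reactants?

at equilibrium

(J is a pure liquid — omitted from Qp.)
Qp = P(E)²·P(DE₂)³ / P(A₂B)³ = (1.84)²·(0.0356)³ / (0.00901)³ = 209
Qp = 209 = Kp, so the system is already at equilibrium.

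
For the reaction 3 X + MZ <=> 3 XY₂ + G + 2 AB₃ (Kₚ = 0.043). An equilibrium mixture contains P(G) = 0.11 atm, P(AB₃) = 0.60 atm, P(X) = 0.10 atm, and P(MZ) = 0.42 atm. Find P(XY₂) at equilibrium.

At equilibrium, Kₚ = P(XY₂)³·P(G)·P(AB₃)² / (P(X)³·P(MZ)) = 0.043.
(P(XY₂))³·(0.11)·(0.60)² / ((0.10)³·(0.42)) = 0.043
P(XY₂)³ = 4.56e-4 ⇒ P(XY₂) = 0.077 atm

P(XY₂) = 0.077 atm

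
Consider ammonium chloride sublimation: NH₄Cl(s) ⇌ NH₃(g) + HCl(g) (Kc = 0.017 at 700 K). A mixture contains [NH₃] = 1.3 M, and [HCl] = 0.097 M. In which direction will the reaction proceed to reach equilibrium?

(NH₄Cl is a pure solid — omitted from Qc.)
Qc = [NH₃]·[HCl] = (1.3)·(0.097) = 0.13
Qc = 0.13 > Kc = 0.017, so the reverse reaction proceeds.

to the left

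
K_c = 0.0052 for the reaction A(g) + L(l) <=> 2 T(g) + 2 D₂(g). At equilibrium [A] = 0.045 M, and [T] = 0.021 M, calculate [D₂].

(L is a pure liquid — omitted from K_c.)
At equilibrium, K_c = [T]²·[D₂]² / [A] = 0.0052.
(0.021)²·([D₂])² / (0.045) = 0.0052
[D₂]² = 0.531 ⇒ [D₂] = 0.73 M

[D₂] = 0.73 M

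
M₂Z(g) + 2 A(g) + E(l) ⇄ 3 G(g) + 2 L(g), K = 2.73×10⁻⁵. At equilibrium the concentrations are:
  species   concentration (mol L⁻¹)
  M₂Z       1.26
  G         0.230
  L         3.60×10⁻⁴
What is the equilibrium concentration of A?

(E is a pure liquid — omitted from K.)
At equilibrium, K = [G]³·[L]² / ([M₂Z]·[A]²) = 2.73×10⁻⁵.
(0.230)³·(3.60×10⁻⁴)² / ((1.26)·([A])²) = 2.73×10⁻⁵
[A]² = 4.58×10⁻⁵ ⇒ [A] = 0.00677 mol L⁻¹

[A] = 0.00677 mol L⁻¹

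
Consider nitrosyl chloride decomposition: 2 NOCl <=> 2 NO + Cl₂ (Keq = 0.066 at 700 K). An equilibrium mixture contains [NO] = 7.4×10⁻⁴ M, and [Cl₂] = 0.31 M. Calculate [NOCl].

[NOCl] = 0.0016 M

At equilibrium, Keq = [NO]²·[Cl₂] / [NOCl]² = 0.066.
(7.4×10⁻⁴)²·(0.31) / ([NOCl])² = 0.066
[NOCl]² = 2.57×10⁻⁶ ⇒ [NOCl] = 0.0016 M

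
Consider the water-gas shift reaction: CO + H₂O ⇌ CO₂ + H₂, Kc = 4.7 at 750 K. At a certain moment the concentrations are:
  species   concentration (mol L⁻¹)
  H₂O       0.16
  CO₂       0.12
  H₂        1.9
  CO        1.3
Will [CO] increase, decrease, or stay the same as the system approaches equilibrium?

decrease

Qc = [CO₂]·[H₂] / ([CO]·[H₂O]) = (0.12)·(1.9) / ((1.3)·(0.16)) = 1.1
Qc = 1.1 < Kc = 4.7: net forward reaction.
CO is a reactant, so it decreases.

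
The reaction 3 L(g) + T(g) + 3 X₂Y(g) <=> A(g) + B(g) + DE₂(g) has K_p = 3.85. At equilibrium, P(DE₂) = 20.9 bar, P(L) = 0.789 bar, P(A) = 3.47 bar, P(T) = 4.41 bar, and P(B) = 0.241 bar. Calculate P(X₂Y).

At equilibrium, K_p = P(A)·P(B)·P(DE₂) / (P(L)³·P(T)·P(X₂Y)³) = 3.85.
(3.47)·(0.241)·(20.9) / ((0.789)³·(4.41)·(P(X₂Y))³) = 3.85
P(X₂Y)³ = 2.10 ⇒ P(X₂Y) = 1.28 bar

P(X₂Y) = 1.28 bar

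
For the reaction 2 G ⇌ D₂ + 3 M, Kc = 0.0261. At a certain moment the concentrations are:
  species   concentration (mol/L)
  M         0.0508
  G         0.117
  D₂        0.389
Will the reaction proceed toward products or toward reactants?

in the forward direction

Qc = [D₂]·[M]³ / [G]² = (0.389)·(0.0508)³ / (0.117)² = 0.00373
Qc = 0.00373 < Kc = 0.0261, so the forward reaction proceeds.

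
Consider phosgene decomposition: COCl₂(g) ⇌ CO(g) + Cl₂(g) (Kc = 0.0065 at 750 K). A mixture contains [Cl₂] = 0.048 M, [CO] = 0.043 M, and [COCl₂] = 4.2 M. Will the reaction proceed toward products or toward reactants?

in the forward direction

Qc = [CO]·[Cl₂] / [COCl₂] = (0.043)·(0.048) / (4.2) = 4.9×10⁻⁴
Qc = 4.9×10⁻⁴ < Kc = 0.0065, so the forward reaction proceeds.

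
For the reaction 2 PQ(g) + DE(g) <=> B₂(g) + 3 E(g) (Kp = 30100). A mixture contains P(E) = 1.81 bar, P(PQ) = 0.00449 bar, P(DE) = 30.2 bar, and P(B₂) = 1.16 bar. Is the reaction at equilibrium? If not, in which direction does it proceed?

Qp = P(B₂)·P(E)³ / (P(PQ)²·P(DE)) = (1.16)·(1.81)³ / ((0.00449)²·(30.2)) = 11300
Qp = 11300 < Kp = 30100, so the forward reaction proceeds.

to the right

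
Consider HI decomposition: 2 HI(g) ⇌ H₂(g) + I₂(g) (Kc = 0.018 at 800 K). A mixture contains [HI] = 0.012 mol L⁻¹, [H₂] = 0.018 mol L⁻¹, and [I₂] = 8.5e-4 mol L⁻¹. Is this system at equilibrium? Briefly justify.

no; Q > K, reaction proceeds in reverse

Qc = [H₂]·[I₂] / [HI]² = (0.018)·(8.5e-4) / (0.012)² = 0.11
Qc = 0.11 > Kc = 0.018: net reverse reaction.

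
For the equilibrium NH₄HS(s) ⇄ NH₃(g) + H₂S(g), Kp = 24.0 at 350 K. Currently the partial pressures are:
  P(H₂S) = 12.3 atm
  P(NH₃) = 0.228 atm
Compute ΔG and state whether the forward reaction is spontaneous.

ΔG = -6.25 kJ/mol; the forward reaction is spontaneous

(NH₄HS is a pure solid — omitted from Qp.)
Qp = P(NH₃)·P(H₂S) = (0.228)·(12.3) = 2.80
ΔG = RT ln(Qp/Kp) = (8.314 J mol⁻¹ K⁻¹)(350 K) × ln(2.80/24.0)
   = (2.910 kJ/mol)(-2.148) = -6.25 kJ/mol
ΔG < 0, so the forward reaction is spontaneous (proceeds forward).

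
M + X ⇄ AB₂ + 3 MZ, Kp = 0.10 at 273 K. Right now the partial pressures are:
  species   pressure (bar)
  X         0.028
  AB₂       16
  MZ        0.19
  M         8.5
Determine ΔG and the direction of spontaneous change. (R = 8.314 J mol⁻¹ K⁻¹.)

Qp = P(AB₂)·P(MZ)³ / (P(M)·P(X)) = (16)·(0.19)³ / ((8.5)·(0.028)) = 0.461
ΔG = RT ln(Qp/Kp) = (8.314 J mol⁻¹ K⁻¹)(273 K) × ln(0.461/0.10)
   = (2.270 kJ/mol)(1.528) = 3.47 kJ/mol
ΔG > 0, so the forward reaction is non-spontaneous (proceeds in reverse).

ΔG = 3.47 kJ/mol; the forward reaction is non-spontaneous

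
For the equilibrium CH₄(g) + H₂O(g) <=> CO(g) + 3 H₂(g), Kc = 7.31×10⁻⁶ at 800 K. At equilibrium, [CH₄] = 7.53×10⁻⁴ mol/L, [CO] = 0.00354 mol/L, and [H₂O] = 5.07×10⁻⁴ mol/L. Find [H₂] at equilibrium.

[H₂] = 9.24×10⁻⁴ mol/L

At equilibrium, Kc = [CO]·[H₂]³ / ([CH₄]·[H₂O]) = 7.31×10⁻⁶.
(0.00354)·([H₂])³ / ((7.53×10⁻⁴)·(5.07×10⁻⁴)) = 7.31×10⁻⁶
[H₂]³ = 7.88×10⁻¹⁰ ⇒ [H₂] = 9.24×10⁻⁴ mol/L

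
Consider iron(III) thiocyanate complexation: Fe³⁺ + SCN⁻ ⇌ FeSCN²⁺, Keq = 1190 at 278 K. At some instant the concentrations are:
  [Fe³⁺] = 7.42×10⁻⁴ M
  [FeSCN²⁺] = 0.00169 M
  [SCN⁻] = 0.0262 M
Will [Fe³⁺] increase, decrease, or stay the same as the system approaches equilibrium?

Q = [FeSCN²⁺] / ([Fe³⁺]·[SCN⁻]) = (0.00169) / ((7.42×10⁻⁴)·(0.0262)) = 86.9
Q = 86.9 < Keq = 1190: net forward reaction.
Fe³⁺ is a reactant, so it decreases.

decrease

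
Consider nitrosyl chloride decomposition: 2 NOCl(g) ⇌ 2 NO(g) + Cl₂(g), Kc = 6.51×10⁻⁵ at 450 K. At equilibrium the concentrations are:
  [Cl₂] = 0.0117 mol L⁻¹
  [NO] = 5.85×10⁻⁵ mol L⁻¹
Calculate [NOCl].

[NOCl] = 7.84×10⁻⁴ mol L⁻¹

At equilibrium, Kc = [NO]²·[Cl₂] / [NOCl]² = 6.51×10⁻⁵.
(5.85×10⁻⁵)²·(0.0117) / ([NOCl])² = 6.51×10⁻⁵
[NOCl]² = 6.15×10⁻⁷ ⇒ [NOCl] = 7.84×10⁻⁴ mol L⁻¹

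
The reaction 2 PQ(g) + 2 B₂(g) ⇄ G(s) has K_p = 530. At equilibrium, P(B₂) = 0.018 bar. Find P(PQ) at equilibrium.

(G is a pure solid — omitted from K_p.)
At equilibrium, K_p = 1 / (P(PQ)²·P(B₂)²) = 530.
1 / ((P(PQ))²·(0.018)²) = 530
P(PQ)² = 5.82 ⇒ P(PQ) = 2.4 bar

P(PQ) = 2.4 bar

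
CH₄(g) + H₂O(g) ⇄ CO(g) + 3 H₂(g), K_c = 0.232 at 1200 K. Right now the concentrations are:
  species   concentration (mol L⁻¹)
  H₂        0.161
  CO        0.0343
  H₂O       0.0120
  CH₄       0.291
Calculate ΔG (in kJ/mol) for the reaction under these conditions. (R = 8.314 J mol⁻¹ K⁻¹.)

Q_c = [CO]·[H₂]³ / ([CH₄]·[H₂O]) = (0.0343)·(0.161)³ / ((0.291)·(0.0120)) = 0.0410
ΔG = RT ln(Q_c/K_c) = (8.314 J mol⁻¹ K⁻¹)(1200 K) × ln(0.0410/0.232)
   = (9.977 kJ/mol)(-1.733) = -17.3 kJ/mol
ΔG < 0, so the forward reaction is spontaneous (proceeds forward).

ΔG = -17.3 kJ/mol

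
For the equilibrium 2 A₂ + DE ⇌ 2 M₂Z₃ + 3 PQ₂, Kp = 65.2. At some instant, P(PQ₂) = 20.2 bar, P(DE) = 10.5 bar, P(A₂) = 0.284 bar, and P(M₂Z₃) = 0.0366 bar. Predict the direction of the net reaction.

toward products

Qp = P(M₂Z₃)²·P(PQ₂)³ / (P(A₂)²·P(DE)) = (0.0366)²·(20.2)³ / ((0.284)²·(10.5)) = 13.0
Qp = 13.0 < Kp = 65.2, so the forward reaction proceeds.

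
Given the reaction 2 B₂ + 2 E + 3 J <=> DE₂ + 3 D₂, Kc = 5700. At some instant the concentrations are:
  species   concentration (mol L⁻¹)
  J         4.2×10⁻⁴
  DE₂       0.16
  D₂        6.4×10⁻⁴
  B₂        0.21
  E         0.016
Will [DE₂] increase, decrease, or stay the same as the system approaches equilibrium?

Qc = [DE₂]·[D₂]³ / ([B₂]²·[E]²·[J]³) = (0.16)·(6.4×10⁻⁴)³ / ((0.21)²·(0.016)²·(4.2×10⁻⁴)³) = 50000
Qc = 50000 > Kc = 5700: net reverse reaction.
DE₂ is a product, so it decreases.

decrease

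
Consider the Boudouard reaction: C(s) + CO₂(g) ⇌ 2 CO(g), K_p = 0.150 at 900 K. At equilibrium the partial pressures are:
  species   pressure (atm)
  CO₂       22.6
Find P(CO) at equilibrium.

(C is a pure solid — omitted from K_p.)
At equilibrium, K_p = P(CO)² / P(CO₂) = 0.150.
(P(CO))² / (22.6) = 0.150
P(CO)² = 3.39 ⇒ P(CO) = 1.84 atm

P(CO) = 1.84 atm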